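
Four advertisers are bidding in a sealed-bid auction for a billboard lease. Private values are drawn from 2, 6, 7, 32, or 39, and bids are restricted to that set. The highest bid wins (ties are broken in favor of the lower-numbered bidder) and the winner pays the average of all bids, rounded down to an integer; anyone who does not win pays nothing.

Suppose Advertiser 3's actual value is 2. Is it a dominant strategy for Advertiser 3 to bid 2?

Check each profile of the others' bids and compare truth against every alternative bid.
Others bid (2, 2, 6): truth gives 0, best alternative gives -2.
Others bid (2, 2, 2): truth gives 0, best alternative gives -1.
Others bid (2, 2, 7): truth gives 0, best alternative gives 0.
Others bid (2, 2, 32): truth gives 0, best alternative gives 0.
Others bid (2, 2, 39): truth gives 0, best alternative gives 0.
Others bid (2, 6, 2): truth gives 0, best alternative gives 0.
(Remaining 119 profiles checked similarly; truth is weakly best in each.)
In every case the truthful bid is at least as good as any alternative, so it is a dominant strategy.

Yes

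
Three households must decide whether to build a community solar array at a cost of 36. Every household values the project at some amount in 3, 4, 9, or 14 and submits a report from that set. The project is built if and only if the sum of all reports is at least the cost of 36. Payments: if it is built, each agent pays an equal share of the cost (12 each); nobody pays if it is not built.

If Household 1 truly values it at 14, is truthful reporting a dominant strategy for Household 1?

Yes

Check each profile of the others' reports and compare truth against every alternative report.
Others report (9, 14): truth gives 2, best alternative gives 0.
Others report (14, 9): truth gives 2, best alternative gives 0.
Others report (14, 14): truth gives 2, best alternative gives 2.
Others report (3, 3): truth gives 0, best alternative gives 0.
Others report (3, 4): truth gives 0, best alternative gives 0.
Others report (3, 9): truth gives 0, best alternative gives 0.
(Remaining 10 profiles checked similarly; truth is weakly best in each.)
In every case the truthful report is at least as good as any alternative, so it is a dominant strategy.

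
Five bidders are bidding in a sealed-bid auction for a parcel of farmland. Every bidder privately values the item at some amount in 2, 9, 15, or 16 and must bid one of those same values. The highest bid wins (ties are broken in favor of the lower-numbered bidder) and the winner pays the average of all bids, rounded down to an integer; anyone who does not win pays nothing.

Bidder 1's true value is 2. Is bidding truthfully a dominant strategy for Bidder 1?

Yes

Check each profile of the others' bids and compare truth against every alternative bid.
Others bid (9, 9, 9, 9): truth gives 0, best alternative gives -7.
Others bid (2, 9, 9, 9): truth gives 0, best alternative gives -5.
Others bid (9, 2, 9, 9): truth gives 0, best alternative gives -5.
Others bid (9, 9, 2, 9): truth gives 0, best alternative gives -5.
Others bid (9, 9, 9, 2): truth gives 0, best alternative gives -5.
Others bid (2, 2, 9, 9): truth gives 0, best alternative gives -4.
(Remaining 250 profiles checked similarly; truth is weakly best in each.)
In every case the truthful bid is at least as good as any alternative, so it is a dominant strategy.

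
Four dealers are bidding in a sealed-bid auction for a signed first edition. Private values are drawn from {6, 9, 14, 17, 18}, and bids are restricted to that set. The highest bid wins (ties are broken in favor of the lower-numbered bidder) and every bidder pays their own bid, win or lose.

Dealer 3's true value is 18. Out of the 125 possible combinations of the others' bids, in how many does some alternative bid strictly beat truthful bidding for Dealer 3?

Others bid (6, 6, 6): truth gives 0; bid 9 gives 9 > 0. Violating.
Others bid (6, 6, 9): truth gives 0; bid 9 gives 9 > 0. Violating.
Others bid (6, 6, 14): truth gives 0; bid 14 gives 4 > 0. Violating.
Others bid (6, 6, 17): truth gives 0; bid 17 gives 1 > 0. Violating.
Others bid (6, 6, 18): truth gives 0; no alternative beats it.
Others bid (6, 9, 18): truth gives 0; no alternative beats it.
(Checking all 125 profiles: 81 have a profitable deviation, 44 do not.)

81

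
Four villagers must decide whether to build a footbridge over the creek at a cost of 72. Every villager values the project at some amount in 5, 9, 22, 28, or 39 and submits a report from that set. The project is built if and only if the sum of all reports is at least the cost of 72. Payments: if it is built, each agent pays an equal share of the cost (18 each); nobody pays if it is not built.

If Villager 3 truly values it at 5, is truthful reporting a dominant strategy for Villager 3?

Yes

Check each profile of the others' reports and compare truth against every alternative report.
Others report (5, 22, 39): truth gives 0, best alternative gives -13.
Others report (5, 39, 22): truth gives 0, best alternative gives -13.
Others report (9, 28, 28): truth gives 0, best alternative gives -13.
Others report (22, 5, 39): truth gives 0, best alternative gives -13.
Others report (22, 22, 22): truth gives 0, best alternative gives -13.
Others report (22, 39, 5): truth gives 0, best alternative gives -13.
(Remaining 119 profiles checked similarly; truth is weakly best in each.)
In every case the truthful report is at least as good as any alternative, so it is a dominant strategy.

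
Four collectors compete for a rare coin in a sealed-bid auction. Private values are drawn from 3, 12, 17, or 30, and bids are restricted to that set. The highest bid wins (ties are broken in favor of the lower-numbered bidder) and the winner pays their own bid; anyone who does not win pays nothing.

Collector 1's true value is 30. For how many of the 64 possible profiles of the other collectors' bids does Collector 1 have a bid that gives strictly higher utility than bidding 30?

Others bid (3, 3, 3): truth gives 0; bid 3 gives 27 > 0. Violating.
Others bid (3, 3, 12): truth gives 0; bid 12 gives 18 > 0. Violating.
Others bid (3, 3, 17): truth gives 0; bid 17 gives 13 > 0. Violating.
Others bid (3, 12, 3): truth gives 0; bid 12 gives 18 > 0. Violating.
Others bid (3, 3, 30): truth gives 0; no alternative beats it.
Others bid (3, 12, 30): truth gives 0; no alternative beats it.
(Checking all 64 profiles: 27 have a profitable deviation, 37 do not.)

27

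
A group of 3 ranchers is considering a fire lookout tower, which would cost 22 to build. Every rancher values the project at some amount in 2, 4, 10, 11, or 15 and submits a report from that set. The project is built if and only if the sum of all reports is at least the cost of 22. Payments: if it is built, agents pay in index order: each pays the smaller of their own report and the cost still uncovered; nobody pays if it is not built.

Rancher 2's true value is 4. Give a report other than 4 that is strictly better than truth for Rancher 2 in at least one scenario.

2

Suppose Rancher 1 reports 10 and Rancher 3 reports 10.
Report 4: project built, pays 4, utility 4 - 4 = 0.
Report 2: project built, pays 2, utility 4 - 2 = 2.
So reporting 2 beats truth here (2 > 0).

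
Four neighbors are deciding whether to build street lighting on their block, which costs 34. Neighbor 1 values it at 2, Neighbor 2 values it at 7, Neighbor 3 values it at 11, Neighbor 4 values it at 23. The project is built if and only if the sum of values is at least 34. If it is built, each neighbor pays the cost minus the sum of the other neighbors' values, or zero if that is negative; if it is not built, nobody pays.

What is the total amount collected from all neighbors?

Total value 43 ≥ cost 34, so it is built.
Neighbor 1: others sum to 41; max(0, 34 - 41) = 0.
Neighbor 2: others sum to 36; max(0, 34 - 36) = 0.
Neighbor 3: others sum to 32; max(0, 34 - 32) = 2.
Neighbor 4: others sum to 20; max(0, 34 - 20) = 14.
Total collected = 0 + 0 + 2 + 14 = 16.

16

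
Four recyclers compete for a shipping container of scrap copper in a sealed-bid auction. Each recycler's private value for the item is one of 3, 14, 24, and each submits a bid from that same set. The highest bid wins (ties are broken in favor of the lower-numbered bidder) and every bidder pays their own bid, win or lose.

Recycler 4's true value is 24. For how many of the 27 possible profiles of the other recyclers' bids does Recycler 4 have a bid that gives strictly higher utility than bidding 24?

Others bid (3, 3, 3): truth gives 0; bid 14 gives 10 > 0. Violating.
Others bid (3, 3, 24): truth gives -24; bid 3 gives -3 > -24. Violating.
Others bid (3, 14, 24): truth gives -24; bid 3 gives -3 > -24. Violating.
Others bid (3, 24, 3): truth gives -24; bid 3 gives -3 > -24. Violating.
Others bid (3, 3, 14): truth gives 0; no alternative beats it.
Others bid (3, 14, 3): truth gives 0; no alternative beats it.
(Checking all 27 profiles: 20 have a profitable deviation, 7 do not.)

20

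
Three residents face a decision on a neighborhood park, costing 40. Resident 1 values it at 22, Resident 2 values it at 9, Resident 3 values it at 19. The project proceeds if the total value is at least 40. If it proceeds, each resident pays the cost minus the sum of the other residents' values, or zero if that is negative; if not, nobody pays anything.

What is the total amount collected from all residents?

Total value 50 ≥ cost 40, so it is built.
Resident 1: others sum to 28; max(0, 40 - 28) = 12.
Resident 2: others sum to 41; max(0, 40 - 41) = 0.
Resident 3: others sum to 31; max(0, 40 - 31) = 9.
Total collected = 12 + 0 + 9 = 21.

21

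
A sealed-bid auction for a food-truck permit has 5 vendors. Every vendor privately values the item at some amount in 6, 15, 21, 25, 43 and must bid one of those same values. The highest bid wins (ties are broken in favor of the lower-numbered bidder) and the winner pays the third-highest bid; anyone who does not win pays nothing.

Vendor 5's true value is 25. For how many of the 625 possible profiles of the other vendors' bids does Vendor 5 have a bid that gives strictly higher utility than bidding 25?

Others bid (6, 6, 6, 25): truth gives 0; bid 43 gives 19 > 0. Violating.
Others bid (6, 6, 15, 25): truth gives 0; bid 43 gives 10 > 0. Violating.
Others bid (6, 6, 21, 25): truth gives 0; bid 43 gives 4 > 0. Violating.
Others bid (6, 6, 25, 6): truth gives 0; bid 43 gives 19 > 0. Violating.
Others bid (6, 6, 6, 6): truth gives 19; no alternative beats it.
Others bid (6, 6, 6, 15): truth gives 19; no alternative beats it.
(Checking all 625 profiles: 108 have a profitable deviation, 517 do not.)

108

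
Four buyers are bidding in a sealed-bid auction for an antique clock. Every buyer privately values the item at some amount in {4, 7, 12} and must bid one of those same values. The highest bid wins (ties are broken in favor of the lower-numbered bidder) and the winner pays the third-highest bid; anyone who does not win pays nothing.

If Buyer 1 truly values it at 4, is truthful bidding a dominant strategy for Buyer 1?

Check each profile of the others' bids and compare truth against every alternative bid.
Others bid (4, 7, 7): truth gives 0, best alternative gives -3.
Others bid (7, 4, 7): truth gives 0, best alternative gives -3.
Others bid (7, 7, 4): truth gives 0, best alternative gives -3.
Others bid (7, 7, 7): truth gives 0, best alternative gives -3.
Others bid (4, 4, 4): truth gives 0, best alternative gives 0.
Others bid (4, 4, 7): truth gives 0, best alternative gives 0.
(Remaining 21 profiles checked similarly; truth is weakly best in each.)
In every case the truthful bid is at least as good as any alternative, so it is a dominant strategy.

Yes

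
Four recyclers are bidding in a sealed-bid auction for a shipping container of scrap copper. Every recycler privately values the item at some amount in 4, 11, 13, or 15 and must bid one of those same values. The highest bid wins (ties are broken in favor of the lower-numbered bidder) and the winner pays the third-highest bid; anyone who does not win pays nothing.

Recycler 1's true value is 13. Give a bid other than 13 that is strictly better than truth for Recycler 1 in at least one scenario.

Suppose Recycler 2 bids 4, Recycler 3 bids 4 and Recycler 4 bids 15.
Bid 13: loses, pays 0, utility 0.
Bid 15: wins, pays 4, utility 13 - 4 = 9.
So bidding 15 beats truth here (9 > 0).

15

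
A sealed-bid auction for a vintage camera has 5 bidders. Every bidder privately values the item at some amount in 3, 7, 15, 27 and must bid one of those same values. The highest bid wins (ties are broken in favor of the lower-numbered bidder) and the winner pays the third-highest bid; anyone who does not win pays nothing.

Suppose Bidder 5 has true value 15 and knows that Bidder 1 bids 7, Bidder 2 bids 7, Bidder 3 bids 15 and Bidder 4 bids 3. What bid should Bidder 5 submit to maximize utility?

Bid 3: loses, pays 0, utility 0.
Bid 7: loses, pays 0, utility 0.
Bid 15: loses, pays 0, utility 0.
Bid 27: wins, pays 7, utility 15 - 7 = 8.
The best choice is 27 with utility 8.

27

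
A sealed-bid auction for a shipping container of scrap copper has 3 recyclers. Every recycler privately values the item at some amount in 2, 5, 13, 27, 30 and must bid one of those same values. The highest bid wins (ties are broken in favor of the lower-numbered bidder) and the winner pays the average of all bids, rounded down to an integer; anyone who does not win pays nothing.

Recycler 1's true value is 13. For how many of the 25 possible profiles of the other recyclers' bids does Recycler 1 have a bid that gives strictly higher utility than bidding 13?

Others bid (2, 2): truth gives 8; bid 2 gives 11 > 8. Violating.
Others bid (2, 5): truth gives 7; bid 5 gives 9 > 7. Violating.
Others bid (5, 2): truth gives 7; bid 5 gives 9 > 7. Violating.
Others bid (5, 5): truth gives 6; bid 5 gives 8 > 6. Violating.
Others bid (2, 13): truth gives 4; no alternative beats it.
Others bid (2, 27): truth gives 0; no alternative beats it.
(Checking all 25 profiles: 4 have a profitable deviation, 21 do not.)

4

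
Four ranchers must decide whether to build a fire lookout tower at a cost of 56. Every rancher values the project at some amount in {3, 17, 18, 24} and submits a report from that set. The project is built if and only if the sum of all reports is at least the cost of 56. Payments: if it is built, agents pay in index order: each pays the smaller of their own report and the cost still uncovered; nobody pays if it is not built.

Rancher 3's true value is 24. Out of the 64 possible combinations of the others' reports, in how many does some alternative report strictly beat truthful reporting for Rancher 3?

Others report (3, 17, 18): truth gives 0; report 18 gives 6 > 0. Violating.
Others report (3, 17, 24): truth gives 0; report 17 gives 7 > 0. Violating.
Others report (3, 18, 17): truth gives 0; report 18 gives 6 > 0. Violating.
Others report (3, 18, 18): truth gives 0; report 17 gives 7 > 0. Violating.
Others report (3, 3, 3): truth gives 0; no alternative beats it.
Others report (3, 3, 17): truth gives 0; no alternative beats it.
(Checking all 64 profiles: 46 have a profitable deviation, 18 do not.)

46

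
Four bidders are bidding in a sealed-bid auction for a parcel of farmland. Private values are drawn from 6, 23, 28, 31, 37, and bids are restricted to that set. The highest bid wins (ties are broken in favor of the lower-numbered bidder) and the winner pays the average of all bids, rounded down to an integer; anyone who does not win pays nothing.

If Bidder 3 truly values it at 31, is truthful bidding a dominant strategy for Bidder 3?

Consider the case where Bidder 1 bids 6, Bidder 2 bids 6 and Bidder 4 bids 6.
Truthful bid 31: wins, pays 12, utility 31 - 12 = 19.
Bid 23 instead: wins, pays 10, utility 31 - 10 = 21.
Since 21 > 19, bidding 23 is strictly better here, so truthful bidding is not dominant.

No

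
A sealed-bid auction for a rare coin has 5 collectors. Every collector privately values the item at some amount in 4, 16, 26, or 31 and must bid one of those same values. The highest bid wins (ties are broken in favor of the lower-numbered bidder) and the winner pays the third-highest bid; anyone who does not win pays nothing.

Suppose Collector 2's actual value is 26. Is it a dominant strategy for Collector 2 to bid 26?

Consider the case where Collector 1 bids 4, Collector 3 bids 4, Collector 4 bids 4 and Collector 5 bids 31.
Truthful bid 26: loses, pays 0, utility 0.
Bid 31 instead: wins, pays 4, utility 26 - 4 = 22.
Since 22 > 0, bidding 31 is strictly better here, so truthful bidding is not dominant.

No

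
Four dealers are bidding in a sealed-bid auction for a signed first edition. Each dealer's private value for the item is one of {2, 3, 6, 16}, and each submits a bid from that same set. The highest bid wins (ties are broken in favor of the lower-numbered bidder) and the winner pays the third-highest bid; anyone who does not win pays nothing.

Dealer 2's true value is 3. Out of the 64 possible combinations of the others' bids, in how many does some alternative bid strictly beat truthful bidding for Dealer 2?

Others bid (2, 2, 6): truth gives 0; bid 6 gives 1 > 0. Violating.
Others bid (2, 2, 16): truth gives 0; bid 16 gives 1 > 0. Violating.
Others bid (2, 6, 2): truth gives 0; bid 6 gives 1 > 0. Violating.
Others bid (2, 16, 2): truth gives 0; bid 16 gives 1 > 0. Violating.
Others bid (2, 2, 2): truth gives 1; no alternative beats it.
Others bid (2, 2, 3): truth gives 1; no alternative beats it.
(Checking all 64 profiles: 6 have a profitable deviation, 58 do not.)

6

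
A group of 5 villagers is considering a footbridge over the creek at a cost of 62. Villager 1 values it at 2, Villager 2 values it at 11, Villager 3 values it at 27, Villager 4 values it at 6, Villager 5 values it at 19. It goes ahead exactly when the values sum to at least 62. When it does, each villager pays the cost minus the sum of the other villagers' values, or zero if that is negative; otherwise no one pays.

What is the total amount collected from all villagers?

51

Total value 65 ≥ cost 62, so it is built.
Villager 1: others sum to 63; max(0, 62 - 63) = 0.
Villager 2: others sum to 54; max(0, 62 - 54) = 8.
Villager 3: others sum to 38; max(0, 62 - 38) = 24.
Villager 4: others sum to 59; max(0, 62 - 59) = 3.
Villager 5: others sum to 46; max(0, 62 - 46) = 16.
Total collected = 0 + 8 + 24 + 3 + 16 = 51.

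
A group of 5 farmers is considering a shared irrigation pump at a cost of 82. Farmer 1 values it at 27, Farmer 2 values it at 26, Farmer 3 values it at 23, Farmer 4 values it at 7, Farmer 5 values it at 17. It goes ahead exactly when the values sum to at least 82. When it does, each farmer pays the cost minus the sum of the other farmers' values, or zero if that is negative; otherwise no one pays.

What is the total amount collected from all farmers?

Total value 100 ≥ cost 82, so it is built.
Farmer 1: others sum to 73; max(0, 82 - 73) = 9.
Farmer 2: others sum to 74; max(0, 82 - 74) = 8.
Farmer 3: others sum to 77; max(0, 82 - 77) = 5.
Farmer 4: others sum to 93; max(0, 82 - 93) = 0.
Farmer 5: others sum to 83; max(0, 82 - 83) = 0.
Total collected = 9 + 8 + 5 + 0 + 0 = 22.

22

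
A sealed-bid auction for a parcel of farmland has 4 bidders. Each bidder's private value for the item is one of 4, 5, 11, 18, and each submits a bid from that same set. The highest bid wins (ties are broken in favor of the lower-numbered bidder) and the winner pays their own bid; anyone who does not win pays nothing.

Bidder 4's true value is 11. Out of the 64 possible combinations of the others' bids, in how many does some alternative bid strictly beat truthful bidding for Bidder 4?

1

Others bid (4, 4, 4): truth gives 0; bid 5 gives 6 > 0. Violating.
Others bid (4, 4, 5): truth gives 0; no alternative beats it.
Others bid (4, 4, 11): truth gives 0; no alternative beats it.
(Checking all 64 profiles: 1 has a profitable deviation, 63 do not.)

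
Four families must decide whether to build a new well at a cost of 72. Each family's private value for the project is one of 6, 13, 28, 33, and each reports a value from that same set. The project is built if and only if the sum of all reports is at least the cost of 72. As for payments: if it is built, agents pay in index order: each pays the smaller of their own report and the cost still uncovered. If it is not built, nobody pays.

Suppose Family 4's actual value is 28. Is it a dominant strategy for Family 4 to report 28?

Yes

Check each profile of the others' reports and compare truth against every alternative report.
Others report (6, 33, 33): truth gives 28, best alternative gives 28.
Others report (13, 28, 33): truth gives 28, best alternative gives 28.
Others report (13, 33, 28): truth gives 28, best alternative gives 28.
Others report (13, 33, 33): truth gives 28, best alternative gives 28.
Others report (28, 13, 33): truth gives 28, best alternative gives 28.
Others report (28, 28, 28): truth gives 28, best alternative gives 28.
(Remaining 58 profiles checked similarly; truth is weakly best in each.)
In every case the truthful report is at least as good as any alternative, so it is a dominant strategy.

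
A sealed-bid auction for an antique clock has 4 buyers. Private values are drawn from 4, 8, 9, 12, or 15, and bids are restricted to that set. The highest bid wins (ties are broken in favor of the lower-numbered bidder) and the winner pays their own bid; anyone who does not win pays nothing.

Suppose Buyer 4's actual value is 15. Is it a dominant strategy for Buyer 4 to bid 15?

No

Consider the case where Buyer 1 bids 4, Buyer 2 bids 4 and Buyer 3 bids 4.
Truthful bid 15: wins, pays 15, utility 15 - 15 = 0.
Bid 8 instead: wins, pays 8, utility 15 - 8 = 7.
Since 7 > 0, bidding 8 is strictly better here, so truthful bidding is not dominant.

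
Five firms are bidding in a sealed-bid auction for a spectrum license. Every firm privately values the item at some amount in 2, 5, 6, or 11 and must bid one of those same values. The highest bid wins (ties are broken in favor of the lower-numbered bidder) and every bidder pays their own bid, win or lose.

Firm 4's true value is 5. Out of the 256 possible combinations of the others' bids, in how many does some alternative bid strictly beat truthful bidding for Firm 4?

Others bid (2, 2, 2, 6): truth gives -5; bid 6 gives -1 > -5. Violating.
Others bid (2, 2, 2, 11): truth gives -5; bid 2 gives -2 > -5. Violating.
Others bid (2, 2, 5, 2): truth gives -5; bid 6 gives -1 > -5. Violating.
Others bid (2, 2, 5, 5): truth gives -5; bid 6 gives -1 > -5. Violating.
Others bid (2, 2, 2, 2): truth gives 0; no alternative beats it.
Others bid (2, 2, 2, 5): truth gives 0; no alternative beats it.
(Checking all 256 profiles: 254 have a profitable deviation, 2 do not.)

254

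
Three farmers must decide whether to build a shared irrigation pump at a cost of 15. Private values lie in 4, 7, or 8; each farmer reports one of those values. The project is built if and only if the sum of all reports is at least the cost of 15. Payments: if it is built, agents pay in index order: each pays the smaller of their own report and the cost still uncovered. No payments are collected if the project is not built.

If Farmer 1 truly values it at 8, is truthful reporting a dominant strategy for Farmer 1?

Consider the case where Farmer 2 reports 4 and Farmer 3 reports 4.
Truthful report 8: project built, pays 8, utility 8 - 8 = 0.
Report 7 instead: project built, pays 7, utility 8 - 7 = 1.
Since 1 > 0, reporting 7 is strictly better here, so truthful reporting is not dominant.

No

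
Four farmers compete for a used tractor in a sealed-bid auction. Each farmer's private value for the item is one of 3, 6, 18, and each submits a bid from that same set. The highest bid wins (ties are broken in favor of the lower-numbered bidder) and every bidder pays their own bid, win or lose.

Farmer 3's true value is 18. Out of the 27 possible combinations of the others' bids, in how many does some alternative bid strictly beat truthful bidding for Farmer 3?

Others bid (3, 3, 3): truth gives 0; bid 6 gives 12 > 0. Violating.
Others bid (3, 3, 6): truth gives 0; bid 6 gives 12 > 0. Violating.
Others bid (3, 18, 3): truth gives -18; bid 3 gives -3 > -18. Violating.
Others bid (3, 18, 6): truth gives -18; bid 3 gives -3 > -18. Violating.
Others bid (3, 3, 18): truth gives 0; no alternative beats it.
Others bid (3, 6, 3): truth gives 0; no alternative beats it.
(Checking all 27 profiles: 17 have a profitable deviation, 10 do not.)

17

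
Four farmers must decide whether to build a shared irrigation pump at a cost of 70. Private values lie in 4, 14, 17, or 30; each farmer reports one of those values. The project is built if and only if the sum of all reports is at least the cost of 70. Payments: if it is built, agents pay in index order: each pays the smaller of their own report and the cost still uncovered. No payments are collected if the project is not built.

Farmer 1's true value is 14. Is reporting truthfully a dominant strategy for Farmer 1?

No

Consider the case where Farmer 2 reports 14, Farmer 3 reports 30 and Farmer 4 reports 30.
Truthful report 14: project built, pays 14, utility 14 - 14 = 0.
Report 4 instead: project built, pays 4, utility 14 - 4 = 10.
Since 10 > 0, reporting 4 is strictly better here, so truthful reporting is not dominant.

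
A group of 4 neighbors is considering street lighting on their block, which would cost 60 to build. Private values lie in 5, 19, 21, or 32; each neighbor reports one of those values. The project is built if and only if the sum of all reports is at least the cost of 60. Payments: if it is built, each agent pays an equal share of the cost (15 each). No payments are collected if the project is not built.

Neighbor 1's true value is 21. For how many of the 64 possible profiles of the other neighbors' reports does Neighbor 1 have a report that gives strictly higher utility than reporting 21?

Others report (5, 5, 19): truth gives 0; report 32 gives 6 > 0. Violating.
Others report (5, 5, 21): truth gives 0; report 32 gives 6 > 0. Violating.
Others report (5, 19, 5): truth gives 0; report 32 gives 6 > 0. Violating.
Others report (5, 21, 5): truth gives 0; report 32 gives 6 > 0. Violating.
Others report (5, 5, 5): truth gives 0; no alternative beats it.
Others report (5, 5, 32): truth gives 6; no alternative beats it.
(Checking all 64 profiles: 6 have a profitable deviation, 58 do not.)

6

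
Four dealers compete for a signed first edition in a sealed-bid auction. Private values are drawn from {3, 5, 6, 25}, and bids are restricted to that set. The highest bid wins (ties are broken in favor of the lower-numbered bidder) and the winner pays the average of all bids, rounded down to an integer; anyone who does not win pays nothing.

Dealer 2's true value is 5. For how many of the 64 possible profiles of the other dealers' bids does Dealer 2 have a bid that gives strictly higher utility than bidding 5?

Others bid (3, 3, 6): truth gives 0; bid 6 gives 1 > 0. Violating.
Others bid (3, 6, 3): truth gives 0; bid 6 gives 1 > 0. Violating.
Others bid (5, 3, 3): truth gives 0; bid 6 gives 1 > 0. Violating.
Others bid (5, 3, 5): truth gives 0; bid 6 gives 1 > 0. Violating.
Others bid (3, 3, 3): truth gives 2; no alternative beats it.
Others bid (3, 3, 5): truth gives 1; no alternative beats it.
(Checking all 64 profiles: 5 have a profitable deviation, 59 do not.)

5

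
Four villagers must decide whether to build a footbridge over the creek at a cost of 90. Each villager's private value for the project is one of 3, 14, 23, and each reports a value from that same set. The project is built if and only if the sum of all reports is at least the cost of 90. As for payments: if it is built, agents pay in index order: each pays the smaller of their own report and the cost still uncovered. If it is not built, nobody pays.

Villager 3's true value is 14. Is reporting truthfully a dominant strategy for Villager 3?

Check each profile of the others' reports and compare truth against every alternative report.
Others report (3, 3, 3): truth gives 0, best alternative gives 0.
Others report (3, 3, 14): truth gives 0, best alternative gives 0.
Others report (3, 3, 23): truth gives 0, best alternative gives 0.
Others report (3, 14, 3): truth gives 0, best alternative gives 0.
Others report (3, 14, 14): truth gives 0, best alternative gives 0.
Others report (3, 14, 23): truth gives 0, best alternative gives 0.
(Remaining 21 profiles checked similarly; truth is weakly best in each.)
In every case the truthful report is at least as good as any alternative, so it is a dominant strategy.

Yes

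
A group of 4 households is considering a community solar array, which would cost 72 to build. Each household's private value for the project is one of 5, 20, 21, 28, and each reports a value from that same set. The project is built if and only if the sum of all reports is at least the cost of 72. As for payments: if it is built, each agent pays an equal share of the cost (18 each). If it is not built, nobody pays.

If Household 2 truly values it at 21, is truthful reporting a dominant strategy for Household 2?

Consider the case where Household 1 reports 5, Household 3 reports 20 and Household 4 reports 20.
Truthful report 21: project not built, utility 0.
Report 28 instead: project built, pays 18, utility 21 - 18 = 3.
Since 3 > 0, reporting 28 is strictly better here, so truthful reporting is not dominant.

No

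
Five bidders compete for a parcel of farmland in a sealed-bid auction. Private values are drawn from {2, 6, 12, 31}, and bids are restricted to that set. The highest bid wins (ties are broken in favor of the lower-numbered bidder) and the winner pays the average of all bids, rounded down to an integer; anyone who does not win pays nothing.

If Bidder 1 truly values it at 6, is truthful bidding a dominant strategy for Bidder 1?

Yes

Check each profile of the others' bids and compare truth against every alternative bid.
Others bid (2, 2, 2, 6): truth gives 3, best alternative gives 2.
Others bid (2, 2, 6, 2): truth gives 3, best alternative gives 2.
Others bid (2, 6, 2, 2): truth gives 3, best alternative gives 2.
Others bid (6, 2, 2, 2): truth gives 3, best alternative gives 2.
Others bid (2, 2, 6, 6): truth gives 2, best alternative gives 1.
Others bid (2, 6, 2, 6): truth gives 2, best alternative gives 1.
(Remaining 250 profiles checked similarly; truth is weakly best in each.)
In every case the truthful bid is at least as good as any alternative, so it is a dominant strategy.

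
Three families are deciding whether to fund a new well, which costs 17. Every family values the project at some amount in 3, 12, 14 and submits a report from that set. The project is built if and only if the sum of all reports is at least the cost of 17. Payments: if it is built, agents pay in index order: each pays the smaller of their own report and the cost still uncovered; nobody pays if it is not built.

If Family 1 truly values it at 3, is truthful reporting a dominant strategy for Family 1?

Yes

Check each profile of the others' reports and compare truth against every alternative report.
Others report (3, 3): truth gives 0, best alternative gives -9.
Others report (3, 12): truth gives 0, best alternative gives -9.
Others report (3, 14): truth gives 0, best alternative gives -9.
Others report (12, 3): truth gives 0, best alternative gives -9.
Others report (12, 12): truth gives 0, best alternative gives -9.
Others report (12, 14): truth gives 0, best alternative gives -9.
(Remaining 3 profiles checked similarly; truth is weakly best in each.)
In every case the truthful report is at least as good as any alternative, so it is a dominant strategy.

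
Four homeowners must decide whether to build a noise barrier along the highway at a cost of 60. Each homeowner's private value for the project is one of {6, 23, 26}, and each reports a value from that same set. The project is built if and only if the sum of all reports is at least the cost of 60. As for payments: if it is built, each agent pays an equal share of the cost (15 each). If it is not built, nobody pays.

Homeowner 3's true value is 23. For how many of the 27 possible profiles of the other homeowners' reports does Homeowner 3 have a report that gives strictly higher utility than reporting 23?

Others report (6, 6, 23): truth gives 0; report 26 gives 8 > 0. Violating.
Others report (6, 23, 6): truth gives 0; report 26 gives 8 > 0. Violating.
Others report (23, 6, 6): truth gives 0; report 26 gives 8 > 0. Violating.
Others report (6, 6, 6): truth gives 0; no alternative beats it.
Others report (6, 6, 26): truth gives 8; no alternative beats it.
(Checking all 27 profiles: 3 have a profitable deviation, 24 do not.)

3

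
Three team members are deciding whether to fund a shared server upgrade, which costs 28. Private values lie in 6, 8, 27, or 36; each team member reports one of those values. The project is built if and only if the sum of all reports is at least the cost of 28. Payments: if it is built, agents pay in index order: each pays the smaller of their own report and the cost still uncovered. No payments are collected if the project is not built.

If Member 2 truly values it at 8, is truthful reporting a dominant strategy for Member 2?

Consider the case where Member 1 reports 6 and Member 3 reports 27.
Truthful report 8: project built, pays 8, utility 8 - 8 = 0.
Report 6 instead: project built, pays 6, utility 8 - 6 = 2.
Since 2 > 0, reporting 6 is strictly better here, so truthful reporting is not dominant.

No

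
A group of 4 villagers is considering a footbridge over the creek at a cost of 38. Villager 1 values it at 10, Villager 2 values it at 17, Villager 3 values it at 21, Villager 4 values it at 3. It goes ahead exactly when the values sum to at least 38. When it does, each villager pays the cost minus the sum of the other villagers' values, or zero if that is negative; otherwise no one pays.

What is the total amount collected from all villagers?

Total value 51 ≥ cost 38, so it is built.
Villager 1: others sum to 41; max(0, 38 - 41) = 0.
Villager 2: others sum to 34; max(0, 38 - 34) = 4.
Villager 3: others sum to 30; max(0, 38 - 30) = 8.
Villager 4: others sum to 48; max(0, 38 - 48) = 0.
Total collected = 0 + 4 + 8 + 0 = 12.

12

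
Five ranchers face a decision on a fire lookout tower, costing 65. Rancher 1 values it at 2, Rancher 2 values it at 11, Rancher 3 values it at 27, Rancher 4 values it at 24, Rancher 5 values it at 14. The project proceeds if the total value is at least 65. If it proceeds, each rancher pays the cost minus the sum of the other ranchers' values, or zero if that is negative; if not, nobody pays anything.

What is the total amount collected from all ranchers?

Total value 78 ≥ cost 65, so it is built.
Rancher 1: others sum to 76; max(0, 65 - 76) = 0.
Rancher 2: others sum to 67; max(0, 65 - 67) = 0.
Rancher 3: others sum to 51; max(0, 65 - 51) = 14.
Rancher 4: others sum to 54; max(0, 65 - 54) = 11.
Rancher 5: others sum to 64; max(0, 65 - 64) = 1.
Total collected = 0 + 0 + 14 + 11 + 1 = 26.

26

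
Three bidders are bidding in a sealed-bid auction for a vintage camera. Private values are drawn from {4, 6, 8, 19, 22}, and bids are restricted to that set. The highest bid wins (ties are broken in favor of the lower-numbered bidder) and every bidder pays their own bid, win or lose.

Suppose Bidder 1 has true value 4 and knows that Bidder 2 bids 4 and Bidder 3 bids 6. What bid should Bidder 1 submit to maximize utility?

Bid 4: loses but pays 4, utility -4.
Bid 6: wins, pays 6, utility 4 - 6 = -2.
Bid 8: wins, pays 8, utility 4 - 8 = -4.
Bid 19: wins, pays 19, utility 4 - 19 = -15.
Bid 22: wins, pays 22, utility 4 - 22 = -18.
The best choice is 6 with utility -2.

6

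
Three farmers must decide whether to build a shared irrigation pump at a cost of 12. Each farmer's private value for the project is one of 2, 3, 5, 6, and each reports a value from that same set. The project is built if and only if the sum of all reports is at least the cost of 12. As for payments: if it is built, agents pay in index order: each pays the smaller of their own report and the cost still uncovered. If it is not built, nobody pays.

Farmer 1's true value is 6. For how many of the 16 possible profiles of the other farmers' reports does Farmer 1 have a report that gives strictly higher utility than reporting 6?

Others report (2, 5): truth gives 0; report 5 gives 1 > 0. Violating.
Others report (2, 6): truth gives 0; report 5 gives 1 > 0. Violating.
Others report (3, 5): truth gives 0; report 5 gives 1 > 0. Violating.
Others report (3, 6): truth gives 0; report 3 gives 3 > 0. Violating.
Others report (2, 2): truth gives 0; no alternative beats it.
Others report (2, 3): truth gives 0; no alternative beats it.
(Checking all 16 profiles: 12 have a profitable deviation, 4 do not.)

12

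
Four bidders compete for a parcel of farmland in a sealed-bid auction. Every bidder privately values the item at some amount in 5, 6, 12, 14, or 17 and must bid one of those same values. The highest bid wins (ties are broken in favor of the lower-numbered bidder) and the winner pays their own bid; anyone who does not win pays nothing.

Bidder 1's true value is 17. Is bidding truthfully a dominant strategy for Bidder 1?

Consider the case where Bidder 2 bids 5, Bidder 3 bids 5 and Bidder 4 bids 5.
Truthful bid 17: wins, pays 17, utility 17 - 17 = 0.
Bid 5 instead: wins, pays 5, utility 17 - 5 = 12.
Since 12 > 0, bidding 5 is strictly better here, so truthful bidding is not dominant.

No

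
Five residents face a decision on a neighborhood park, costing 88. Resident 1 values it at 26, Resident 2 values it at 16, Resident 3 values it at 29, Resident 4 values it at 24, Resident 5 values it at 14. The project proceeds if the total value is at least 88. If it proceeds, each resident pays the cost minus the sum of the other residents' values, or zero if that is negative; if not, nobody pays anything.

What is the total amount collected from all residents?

Total value 109 ≥ cost 88, so it is built.
Resident 1: others sum to 83; max(0, 88 - 83) = 5.
Resident 2: others sum to 93; max(0, 88 - 93) = 0.
Resident 3: others sum to 80; max(0, 88 - 80) = 8.
Resident 4: others sum to 85; max(0, 88 - 85) = 3.
Resident 5: others sum to 95; max(0, 88 - 95) = 0.
Total collected = 5 + 0 + 8 + 3 + 0 = 16.

16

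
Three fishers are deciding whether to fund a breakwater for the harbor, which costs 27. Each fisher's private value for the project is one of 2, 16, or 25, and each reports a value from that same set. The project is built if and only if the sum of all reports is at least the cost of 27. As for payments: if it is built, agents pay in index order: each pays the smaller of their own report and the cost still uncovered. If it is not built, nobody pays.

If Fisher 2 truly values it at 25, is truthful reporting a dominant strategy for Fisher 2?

No

Consider the case where Fisher 1 reports 2 and Fisher 3 reports 16.
Truthful report 25: project built, pays 25, utility 25 - 25 = 0.
Report 16 instead: project built, pays 16, utility 25 - 16 = 9.
Since 9 > 0, reporting 16 is strictly better here, so truthful reporting is not dominant.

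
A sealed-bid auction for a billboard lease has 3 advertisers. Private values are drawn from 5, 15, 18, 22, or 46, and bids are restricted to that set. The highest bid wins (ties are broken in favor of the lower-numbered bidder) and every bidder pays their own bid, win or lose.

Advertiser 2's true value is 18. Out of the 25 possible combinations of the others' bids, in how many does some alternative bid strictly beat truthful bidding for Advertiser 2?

21

Others bid (5, 5): truth gives 0; bid 15 gives 3 > 0. Violating.
Others bid (5, 15): truth gives 0; bid 15 gives 3 > 0. Violating.
Others bid (5, 22): truth gives -18; bid 22 gives -4 > -18. Violating.
Others bid (5, 46): truth gives -18; bid 5 gives -5 > -18. Violating.
Others bid (5, 18): truth gives 0; no alternative beats it.
Others bid (15, 5): truth gives 0; no alternative beats it.
(Checking all 25 profiles: 21 have a profitable deviation, 4 do not.)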